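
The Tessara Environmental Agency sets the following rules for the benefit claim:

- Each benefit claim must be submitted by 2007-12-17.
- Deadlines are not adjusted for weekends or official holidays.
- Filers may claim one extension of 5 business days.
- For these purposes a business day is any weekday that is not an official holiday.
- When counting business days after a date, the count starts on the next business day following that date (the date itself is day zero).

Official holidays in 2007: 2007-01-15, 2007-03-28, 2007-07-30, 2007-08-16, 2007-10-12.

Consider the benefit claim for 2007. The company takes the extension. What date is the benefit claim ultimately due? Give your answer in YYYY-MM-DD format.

The statutory due date is 2007-12-17.
No adjustment is made for weekends or holidays, so 2007-12-17 stands.
Counting 5 further business days from 2007-12-17 reaches 2007-12-24.
2007-12-24 is a Monday; no weekend or holiday adjustment applies.
Final deadline: 2007-12-24.

2007-12-24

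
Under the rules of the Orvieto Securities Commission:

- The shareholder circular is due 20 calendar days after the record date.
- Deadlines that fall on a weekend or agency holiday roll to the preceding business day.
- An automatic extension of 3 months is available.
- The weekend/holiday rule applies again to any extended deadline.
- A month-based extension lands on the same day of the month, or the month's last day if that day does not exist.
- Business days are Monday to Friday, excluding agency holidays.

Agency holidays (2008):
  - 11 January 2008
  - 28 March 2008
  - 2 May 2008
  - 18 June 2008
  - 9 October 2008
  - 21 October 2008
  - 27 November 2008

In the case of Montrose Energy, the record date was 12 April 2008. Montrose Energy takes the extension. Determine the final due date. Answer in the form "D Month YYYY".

Adding 20 calendar days to 12 April 2008 gives 2 May 2008.
Because 2 May 2008 is a listed holiday, the deadline becomes 1 May 2008 (Thursday).
Add 3 months to 1 May 2008: 1 August 2008.
Since 1 August 2008 is a Friday and not a holiday, the date is unchanged.
Final deadline: 1 August 2008.

1 August 2008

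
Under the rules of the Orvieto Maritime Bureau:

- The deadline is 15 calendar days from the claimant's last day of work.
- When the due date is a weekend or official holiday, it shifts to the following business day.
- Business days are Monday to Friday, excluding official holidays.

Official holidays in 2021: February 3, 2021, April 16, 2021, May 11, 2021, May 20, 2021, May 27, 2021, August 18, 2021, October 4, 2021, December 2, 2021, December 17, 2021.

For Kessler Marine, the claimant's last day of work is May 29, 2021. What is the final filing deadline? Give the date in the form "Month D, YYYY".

Adding 15 calendar days to May 29, 2021 gives June 13, 2021.
Because June 13, 2021 is a Sunday, the deadline becomes June 14, 2021 (Monday).
Final deadline: June 14, 2021.

June 14, 2021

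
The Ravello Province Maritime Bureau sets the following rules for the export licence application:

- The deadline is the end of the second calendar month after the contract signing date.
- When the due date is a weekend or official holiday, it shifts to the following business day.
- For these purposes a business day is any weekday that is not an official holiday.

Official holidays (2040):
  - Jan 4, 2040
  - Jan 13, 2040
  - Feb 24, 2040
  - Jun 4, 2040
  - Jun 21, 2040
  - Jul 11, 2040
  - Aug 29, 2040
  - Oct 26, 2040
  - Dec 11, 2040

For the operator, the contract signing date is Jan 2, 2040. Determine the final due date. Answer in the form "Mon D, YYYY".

2 months after Jan 2, 2040 is March 2040; that month ends on Mar 31, 2040.
Mar 31, 2040 is a Saturday, so it moves to the next business day, Apr 2, 2040 (Monday).
So the filing is due Apr 2, 2040.

Apr 2, 2040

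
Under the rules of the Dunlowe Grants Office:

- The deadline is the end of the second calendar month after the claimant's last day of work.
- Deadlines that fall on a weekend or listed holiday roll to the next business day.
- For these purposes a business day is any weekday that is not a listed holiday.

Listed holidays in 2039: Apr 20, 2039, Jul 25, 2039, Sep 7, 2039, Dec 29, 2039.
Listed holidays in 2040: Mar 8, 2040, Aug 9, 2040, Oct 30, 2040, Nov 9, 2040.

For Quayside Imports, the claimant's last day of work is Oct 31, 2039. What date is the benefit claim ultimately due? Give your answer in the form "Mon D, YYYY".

Jan 2, 2040

2 months after Oct 31, 2039 falls in December 2039; the last day of that month is Dec 31, 2039.
Dec 31, 2039 is a Saturday, so it moves to the next business day, Jan 2, 2040 (Monday).
So the filing is due Jan 2, 2040.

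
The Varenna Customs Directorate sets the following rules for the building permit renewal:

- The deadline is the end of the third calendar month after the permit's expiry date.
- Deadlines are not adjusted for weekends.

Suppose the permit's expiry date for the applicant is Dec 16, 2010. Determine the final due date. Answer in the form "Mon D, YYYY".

The third month after Dec 16, 2010 is March 2011, whose last day is Mar 31, 2011.
No adjustment is made for weekends or holidays, so Mar 31, 2011 stands.
Deadline: Mar 31, 2011.

Mar 31, 2011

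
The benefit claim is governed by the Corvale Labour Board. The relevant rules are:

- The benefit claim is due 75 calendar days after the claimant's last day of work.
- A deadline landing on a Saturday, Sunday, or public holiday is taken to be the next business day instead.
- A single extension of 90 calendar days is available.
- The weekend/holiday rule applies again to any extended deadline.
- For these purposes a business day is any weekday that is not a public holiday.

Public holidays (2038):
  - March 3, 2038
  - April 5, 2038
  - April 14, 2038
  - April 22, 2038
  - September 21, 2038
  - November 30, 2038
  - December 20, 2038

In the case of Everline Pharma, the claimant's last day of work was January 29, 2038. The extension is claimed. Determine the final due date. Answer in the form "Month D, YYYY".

July 14, 2038

Trigger date January 29, 2038 + 75 calendar days = April 14, 2038.
April 14, 2038 is a listed holiday, so it moves to the next business day, April 15, 2038 (Thursday).
Add the 90 calendar-day extension to April 15, 2038: July 14, 2038.
July 14, 2038 (Wednesday) is already a business day.
Deadline: July 14, 2038.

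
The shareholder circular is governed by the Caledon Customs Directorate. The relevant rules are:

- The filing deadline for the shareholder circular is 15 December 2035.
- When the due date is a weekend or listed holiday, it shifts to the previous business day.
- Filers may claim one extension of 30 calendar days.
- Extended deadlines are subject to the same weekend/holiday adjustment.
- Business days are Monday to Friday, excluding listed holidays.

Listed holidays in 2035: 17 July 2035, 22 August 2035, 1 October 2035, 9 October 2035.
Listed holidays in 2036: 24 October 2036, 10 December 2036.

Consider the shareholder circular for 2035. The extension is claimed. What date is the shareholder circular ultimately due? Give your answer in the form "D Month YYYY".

11 January 2036

The statutory due date is 15 December 2035.
Because 15 December 2035 is a Saturday, the deadline becomes 14 December 2035 (Friday).
With the 30-day extension, 14 December 2035 becomes 13 January 2036.
13 January 2036 is a Sunday; the preceding business day is 11 January 2036 (Friday).
The final due date is 11 January 2036.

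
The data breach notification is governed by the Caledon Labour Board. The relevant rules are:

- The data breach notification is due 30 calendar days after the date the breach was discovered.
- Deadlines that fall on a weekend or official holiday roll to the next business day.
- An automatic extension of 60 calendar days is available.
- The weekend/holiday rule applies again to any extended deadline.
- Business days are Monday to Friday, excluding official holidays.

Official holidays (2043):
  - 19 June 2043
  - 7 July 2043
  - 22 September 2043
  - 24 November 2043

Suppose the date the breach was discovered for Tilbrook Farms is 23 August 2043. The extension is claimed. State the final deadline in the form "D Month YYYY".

Adding 30 calendar days to 23 August 2043 gives 22 September 2043.
22 September 2043 is a listed holiday, so it moves to the next business day, 23 September 2043 (Wednesday).
Add the 60 calendar-day extension to 23 September 2043: 22 November 2043.
22 November 2043 is a Sunday, so it moves to the next business day, 23 November 2043 (Monday).
Final deadline: 23 November 2043.

23 November 2043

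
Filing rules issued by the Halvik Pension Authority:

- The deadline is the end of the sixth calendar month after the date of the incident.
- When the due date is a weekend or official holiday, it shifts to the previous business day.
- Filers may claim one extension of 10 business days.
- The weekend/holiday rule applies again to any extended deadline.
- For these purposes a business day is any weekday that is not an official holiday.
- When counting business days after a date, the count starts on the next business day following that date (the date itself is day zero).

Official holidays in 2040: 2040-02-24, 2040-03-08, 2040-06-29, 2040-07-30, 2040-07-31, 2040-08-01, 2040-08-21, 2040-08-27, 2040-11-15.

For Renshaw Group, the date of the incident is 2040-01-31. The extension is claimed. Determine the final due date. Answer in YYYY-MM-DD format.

6 months after 2040-01-31 is July 2040; that month ends on 2040-07-31.
Because 2040-07-31 is a listed holiday, the deadline becomes 2040-07-27 (Friday).
Applying the 10-business-day extension: 10 business days after 2040-07-27 is 2040-08-15.
Since 2040-08-15 is a Wednesday and not a holiday, the date is unchanged.
Deadline: 2040-08-15.

2040-08-15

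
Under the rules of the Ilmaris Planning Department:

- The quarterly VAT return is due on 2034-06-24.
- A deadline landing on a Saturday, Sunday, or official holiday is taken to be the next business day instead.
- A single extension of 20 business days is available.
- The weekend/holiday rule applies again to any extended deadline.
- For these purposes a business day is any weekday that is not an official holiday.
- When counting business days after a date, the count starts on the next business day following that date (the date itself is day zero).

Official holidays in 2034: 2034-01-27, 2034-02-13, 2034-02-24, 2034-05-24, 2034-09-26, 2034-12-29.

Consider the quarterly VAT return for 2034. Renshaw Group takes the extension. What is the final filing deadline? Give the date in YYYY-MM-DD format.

The stated deadline is 2034-06-24.
2034-06-24 is a Saturday; the next business day is 2034-06-26 (Monday).
Applying the 20-business-day extension: 20 business days after 2034-06-26 is 2034-07-24.
2034-07-24 is a Monday and not a listed holiday, so it stands.
Final deadline: 2034-07-24.

2034-07-24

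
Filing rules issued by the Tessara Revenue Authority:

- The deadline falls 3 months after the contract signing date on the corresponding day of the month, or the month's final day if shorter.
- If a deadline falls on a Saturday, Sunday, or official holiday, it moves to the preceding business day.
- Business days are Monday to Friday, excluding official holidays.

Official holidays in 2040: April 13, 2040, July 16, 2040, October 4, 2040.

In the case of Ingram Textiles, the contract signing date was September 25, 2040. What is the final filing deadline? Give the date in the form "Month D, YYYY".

Moving 3 months forward from September 25, 2040 on the corresponding day gives December 25, 2040.
December 25, 2040 is a Tuesday and not a listed holiday, so it stands.
Final deadline: December 25, 2040.

December 25, 2040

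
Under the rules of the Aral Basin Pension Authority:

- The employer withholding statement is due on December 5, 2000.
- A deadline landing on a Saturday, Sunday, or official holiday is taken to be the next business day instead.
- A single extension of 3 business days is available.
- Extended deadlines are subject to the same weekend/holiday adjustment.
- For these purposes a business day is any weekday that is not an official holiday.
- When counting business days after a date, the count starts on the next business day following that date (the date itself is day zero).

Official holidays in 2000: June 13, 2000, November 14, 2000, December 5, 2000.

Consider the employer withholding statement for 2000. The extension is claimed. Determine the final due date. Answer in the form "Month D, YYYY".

The stated deadline is December 5, 2000.
Because December 5, 2000 is a listed holiday, the deadline becomes December 6, 2000 (Wednesday).
Counting 3 further business days from December 6, 2000 reaches December 11, 2000.
December 11, 2000 is a Monday and not a listed holiday, so it stands.
So the filing is due December 11, 2000.

December 11, 2000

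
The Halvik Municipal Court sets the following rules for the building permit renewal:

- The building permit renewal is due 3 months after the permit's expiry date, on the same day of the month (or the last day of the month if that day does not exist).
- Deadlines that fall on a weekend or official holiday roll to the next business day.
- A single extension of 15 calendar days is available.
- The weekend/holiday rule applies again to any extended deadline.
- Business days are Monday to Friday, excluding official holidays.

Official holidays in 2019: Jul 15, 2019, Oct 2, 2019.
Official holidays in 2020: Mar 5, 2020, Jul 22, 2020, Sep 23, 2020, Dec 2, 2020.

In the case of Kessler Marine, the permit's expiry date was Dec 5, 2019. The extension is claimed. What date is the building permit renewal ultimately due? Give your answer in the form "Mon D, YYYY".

Mar 23, 2020

3 months from Dec 5, 2019 is Mar 5, 2020.
Mar 5, 2020 is a listed holiday, so it moves to the next business day, Mar 6, 2020 (Friday).
Add the 15 calendar-day extension to Mar 6, 2020: Mar 21, 2020.
Because Mar 21, 2020 is a Saturday, the deadline becomes Mar 23, 2020 (Monday).
Final deadline: Mar 23, 2020.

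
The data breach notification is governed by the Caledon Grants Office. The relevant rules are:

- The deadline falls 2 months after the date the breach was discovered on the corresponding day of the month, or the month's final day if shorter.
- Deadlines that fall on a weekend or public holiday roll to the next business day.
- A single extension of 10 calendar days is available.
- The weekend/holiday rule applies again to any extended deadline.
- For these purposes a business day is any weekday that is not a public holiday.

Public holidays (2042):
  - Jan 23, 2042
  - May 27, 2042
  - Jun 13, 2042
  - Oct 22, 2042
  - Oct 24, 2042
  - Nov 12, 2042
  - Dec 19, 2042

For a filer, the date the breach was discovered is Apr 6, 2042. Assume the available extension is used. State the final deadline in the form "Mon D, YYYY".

2 months from Apr 6, 2042 is Jun 6, 2042.
Jun 6, 2042 falls on a Friday, which is a business day, so no adjustment is needed.
The 10-calendar-day extension moves the deadline from Jun 6, 2042 to Jun 16, 2042.
Since Jun 16, 2042 is a Monday and not a holiday, the date is unchanged.
So the filing is due Jun 16, 2042.

Jun 16, 2042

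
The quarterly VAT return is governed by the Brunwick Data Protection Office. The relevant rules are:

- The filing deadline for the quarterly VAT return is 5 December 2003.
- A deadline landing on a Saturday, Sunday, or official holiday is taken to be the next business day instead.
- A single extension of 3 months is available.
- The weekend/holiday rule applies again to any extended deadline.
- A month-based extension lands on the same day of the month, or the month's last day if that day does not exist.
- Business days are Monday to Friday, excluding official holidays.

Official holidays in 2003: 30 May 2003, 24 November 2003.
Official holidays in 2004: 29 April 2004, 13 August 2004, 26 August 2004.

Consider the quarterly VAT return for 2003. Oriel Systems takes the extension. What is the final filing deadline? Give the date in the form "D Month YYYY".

Start from the fixed due date, 5 December 2003.
5 December 2003 falls on a Friday, which is a business day, so no adjustment is needed.
Add 3 months to 5 December 2003: 5 March 2004.
5 March 2004 is a Friday and not a listed holiday, so it stands.
The final due date is 5 March 2004.

5 March 2004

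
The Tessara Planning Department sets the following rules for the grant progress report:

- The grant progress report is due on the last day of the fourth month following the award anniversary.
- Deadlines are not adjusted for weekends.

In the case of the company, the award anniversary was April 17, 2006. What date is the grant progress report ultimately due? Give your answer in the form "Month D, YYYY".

The fourth month after April 17, 2006 is August 2006, whose last day is August 31, 2006.
August 31, 2006 falls on a Thursday. The rules make no weekend/holiday allowance, so it remains August 31, 2006.
Final deadline: August 31, 2006.

August 31, 2006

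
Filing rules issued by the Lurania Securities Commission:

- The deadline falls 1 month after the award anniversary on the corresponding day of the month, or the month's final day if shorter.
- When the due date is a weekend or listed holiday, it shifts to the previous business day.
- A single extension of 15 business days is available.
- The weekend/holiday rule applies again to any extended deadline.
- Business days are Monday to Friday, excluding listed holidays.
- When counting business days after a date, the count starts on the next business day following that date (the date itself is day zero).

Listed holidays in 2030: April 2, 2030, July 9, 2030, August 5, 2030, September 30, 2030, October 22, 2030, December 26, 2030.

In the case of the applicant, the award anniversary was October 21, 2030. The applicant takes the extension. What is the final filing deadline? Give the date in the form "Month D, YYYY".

December 12, 2030

1 month after October 21, 2030, on the same day of the month, is November 21, 2030.
November 21, 2030 is a Thursday and not a listed holiday, so it stands.
The 15-business-day extension runs from November 21, 2030 to December 12, 2030.
December 12, 2030 (Thursday) is already a business day.
The final due date is December 12, 2030.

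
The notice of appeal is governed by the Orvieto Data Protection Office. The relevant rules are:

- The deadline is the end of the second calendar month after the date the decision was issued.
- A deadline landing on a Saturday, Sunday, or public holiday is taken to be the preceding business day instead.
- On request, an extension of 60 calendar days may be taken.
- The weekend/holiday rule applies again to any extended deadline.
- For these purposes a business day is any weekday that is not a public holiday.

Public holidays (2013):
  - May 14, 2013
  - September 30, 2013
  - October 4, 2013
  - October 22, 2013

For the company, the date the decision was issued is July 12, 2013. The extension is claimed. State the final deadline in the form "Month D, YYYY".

November 26, 2013

2 months after July 12, 2013 is September 2013; that month ends on September 30, 2013.
September 30, 2013 is a listed holiday, so it moves to the preceding business day, September 27, 2013 (Friday).
Add the 60 calendar-day extension to September 27, 2013: November 26, 2013.
November 26, 2013 is a Tuesday and not a listed holiday, so it stands.
Final deadline: November 26, 2013.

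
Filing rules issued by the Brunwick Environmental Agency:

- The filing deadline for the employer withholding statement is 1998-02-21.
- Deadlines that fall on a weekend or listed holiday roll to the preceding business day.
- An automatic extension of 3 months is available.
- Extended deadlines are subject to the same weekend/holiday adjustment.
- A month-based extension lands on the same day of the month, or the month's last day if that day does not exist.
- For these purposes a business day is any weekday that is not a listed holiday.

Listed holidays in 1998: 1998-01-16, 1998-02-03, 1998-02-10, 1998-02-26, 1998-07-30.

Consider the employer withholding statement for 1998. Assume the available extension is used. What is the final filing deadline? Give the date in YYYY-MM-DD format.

Start from the fixed due date, 1998-02-21.
1998-02-21 is a Saturday, so it moves to the preceding business day, 1998-02-20 (Friday).
The 3 months extension carries 1998-02-20 to 1998-05-20.
1998-05-20 is a Wednesday and not a listed holiday, so it stands.
Final deadline: 1998-05-20.

1998-05-20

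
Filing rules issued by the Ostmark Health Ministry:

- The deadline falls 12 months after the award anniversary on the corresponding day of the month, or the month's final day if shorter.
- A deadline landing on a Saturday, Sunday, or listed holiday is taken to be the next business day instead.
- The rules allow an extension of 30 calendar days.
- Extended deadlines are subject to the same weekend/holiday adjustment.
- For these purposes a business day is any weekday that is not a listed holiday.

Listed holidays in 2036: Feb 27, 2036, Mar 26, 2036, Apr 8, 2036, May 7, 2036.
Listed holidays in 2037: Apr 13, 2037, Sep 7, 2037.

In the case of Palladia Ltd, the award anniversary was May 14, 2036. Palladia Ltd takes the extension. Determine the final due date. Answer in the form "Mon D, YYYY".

Moving 12 months forward from May 14, 2036 on the corresponding day gives May 14, 2037.
May 14, 2037 falls on a Thursday, which is a business day, so no adjustment is needed.
Applying the 30-calendar-day extension: May 14, 2037 + 30 days = Jun 13, 2037.
Because Jun 13, 2037 is a Saturday, the deadline becomes Jun 15, 2037 (Monday).
Final deadline: Jun 15, 2037.

Jun 15, 2037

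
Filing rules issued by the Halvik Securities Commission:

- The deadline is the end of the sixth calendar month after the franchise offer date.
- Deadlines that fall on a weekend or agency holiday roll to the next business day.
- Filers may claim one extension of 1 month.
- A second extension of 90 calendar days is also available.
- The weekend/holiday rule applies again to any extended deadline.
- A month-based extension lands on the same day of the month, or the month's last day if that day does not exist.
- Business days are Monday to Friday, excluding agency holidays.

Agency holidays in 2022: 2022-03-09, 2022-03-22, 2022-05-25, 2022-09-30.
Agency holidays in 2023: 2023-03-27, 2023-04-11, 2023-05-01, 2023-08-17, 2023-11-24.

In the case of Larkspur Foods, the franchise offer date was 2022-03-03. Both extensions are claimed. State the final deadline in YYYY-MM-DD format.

2023-02-01

6 months after 2022-03-03 is September 2022; that month ends on 2022-09-30.
2022-09-30 falls on a listed holiday. Rolling to the next business day gives 2022-10-03, a Monday.
Applying the 1 month extension: 1 month after 2022-10-03 is 2022-11-03.
2022-11-03 (Thursday) is already a business day.
Applying the 90-calendar-day extension: 2022-11-03 + 90 days = 2023-02-01.
2023-02-01 (Wednesday) is already a business day.
Deadline: 2023-02-01.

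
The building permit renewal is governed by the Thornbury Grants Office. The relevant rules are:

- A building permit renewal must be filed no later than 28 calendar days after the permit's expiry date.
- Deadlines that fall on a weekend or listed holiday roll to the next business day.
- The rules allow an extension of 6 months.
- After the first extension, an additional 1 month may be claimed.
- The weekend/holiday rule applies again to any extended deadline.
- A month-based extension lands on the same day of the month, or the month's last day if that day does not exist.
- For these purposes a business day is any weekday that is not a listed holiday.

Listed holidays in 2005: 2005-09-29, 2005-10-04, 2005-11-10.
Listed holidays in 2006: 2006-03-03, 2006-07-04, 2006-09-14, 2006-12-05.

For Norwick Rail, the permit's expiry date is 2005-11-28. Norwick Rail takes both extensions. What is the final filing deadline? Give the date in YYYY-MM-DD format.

Adding 28 calendar days to 2005-11-28 gives 2005-12-26.
Since 2005-12-26 is a Monday and not a holiday, the date is unchanged.
The 6 months extension carries 2005-12-26 to 2006-06-26.
2006-06-26 is a Monday and not a listed holiday, so it stands.
Applying the 1 month extension: 1 month after 2006-06-26 is 2006-07-26.
Since 2006-07-26 is a Wednesday and not a holiday, the date is unchanged.
So the filing is due 2006-07-26.

2006-07-26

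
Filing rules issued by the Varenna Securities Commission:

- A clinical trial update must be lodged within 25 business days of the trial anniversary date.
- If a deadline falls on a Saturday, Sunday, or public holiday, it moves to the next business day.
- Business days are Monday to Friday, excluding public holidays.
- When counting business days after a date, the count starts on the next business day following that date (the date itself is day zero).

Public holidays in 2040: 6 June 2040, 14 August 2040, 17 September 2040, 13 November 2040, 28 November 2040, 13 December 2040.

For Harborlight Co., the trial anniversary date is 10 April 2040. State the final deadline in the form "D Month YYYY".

15 May 2040

Starting the day after 10 April 2040 and counting 25 business days lands on 15 May 2040.
Since 15 May 2040 is a Tuesday and not a holiday, the date is unchanged.
Deadline: 15 May 2040.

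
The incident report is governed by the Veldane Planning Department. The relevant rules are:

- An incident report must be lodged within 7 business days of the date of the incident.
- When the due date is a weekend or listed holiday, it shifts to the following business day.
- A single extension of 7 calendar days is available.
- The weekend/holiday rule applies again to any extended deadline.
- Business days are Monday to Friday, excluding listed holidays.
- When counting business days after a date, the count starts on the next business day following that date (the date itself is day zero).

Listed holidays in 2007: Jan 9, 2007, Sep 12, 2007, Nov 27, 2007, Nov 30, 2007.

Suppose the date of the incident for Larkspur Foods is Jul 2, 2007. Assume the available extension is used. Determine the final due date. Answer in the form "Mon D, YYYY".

7 business days after Jul 2, 2007, excluding weekends and holidays, is Jul 11, 2007.
Jul 11, 2007 is a Wednesday and not a listed holiday, so it stands.
With the 7-day extension, Jul 11, 2007 becomes Jul 18, 2007.
Jul 18, 2007 (Wednesday) is already a business day.
The final due date is Jul 18, 2007.

Jul 18, 2007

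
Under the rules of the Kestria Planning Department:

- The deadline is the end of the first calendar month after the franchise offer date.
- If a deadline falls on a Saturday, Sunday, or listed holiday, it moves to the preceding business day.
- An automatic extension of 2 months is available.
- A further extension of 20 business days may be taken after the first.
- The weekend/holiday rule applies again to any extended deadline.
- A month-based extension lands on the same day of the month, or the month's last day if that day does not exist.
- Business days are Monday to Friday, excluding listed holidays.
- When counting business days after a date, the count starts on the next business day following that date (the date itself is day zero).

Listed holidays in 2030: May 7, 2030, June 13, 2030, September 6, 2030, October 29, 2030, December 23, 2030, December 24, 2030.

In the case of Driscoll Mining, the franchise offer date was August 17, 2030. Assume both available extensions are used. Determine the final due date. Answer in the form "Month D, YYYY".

The first month after August 17, 2030 is September 2030, whose last day is September 30, 2030.
Since September 30, 2030 is a Monday and not a holiday, the date is unchanged.
The 2 months extension carries September 30, 2030 to November 30, 2030.
November 30, 2030 falls on a Saturday. Rolling to the preceding business day gives November 29, 2030, a Friday.
Applying the 20-business-day extension: 20 business days after November 29, 2030 is December 31, 2030.
December 31, 2030 is a Tuesday and not a listed holiday, so it stands.
Final deadline: December 31, 2030.

December 31, 2030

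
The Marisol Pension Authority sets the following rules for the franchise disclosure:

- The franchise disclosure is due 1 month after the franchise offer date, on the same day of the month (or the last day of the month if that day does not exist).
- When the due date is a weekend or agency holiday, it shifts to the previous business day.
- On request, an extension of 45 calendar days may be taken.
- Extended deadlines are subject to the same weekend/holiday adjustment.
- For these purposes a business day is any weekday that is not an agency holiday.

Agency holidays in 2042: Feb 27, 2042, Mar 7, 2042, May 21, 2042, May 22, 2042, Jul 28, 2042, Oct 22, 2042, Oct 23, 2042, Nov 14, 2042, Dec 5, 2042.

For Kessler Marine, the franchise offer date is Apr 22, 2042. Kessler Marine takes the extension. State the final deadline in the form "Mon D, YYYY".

Jul 4, 2042

Moving 1 month forward from Apr 22, 2042 on the corresponding day gives May 22, 2042.
Because May 22, 2042 is a listed holiday, the deadline becomes May 20, 2042 (Tuesday).
Add the 45 calendar-day extension to May 20, 2042: Jul 4, 2042.
Since Jul 4, 2042 is a Friday and not a holiday, the date is unchanged.
The final due date is Jul 4, 2042.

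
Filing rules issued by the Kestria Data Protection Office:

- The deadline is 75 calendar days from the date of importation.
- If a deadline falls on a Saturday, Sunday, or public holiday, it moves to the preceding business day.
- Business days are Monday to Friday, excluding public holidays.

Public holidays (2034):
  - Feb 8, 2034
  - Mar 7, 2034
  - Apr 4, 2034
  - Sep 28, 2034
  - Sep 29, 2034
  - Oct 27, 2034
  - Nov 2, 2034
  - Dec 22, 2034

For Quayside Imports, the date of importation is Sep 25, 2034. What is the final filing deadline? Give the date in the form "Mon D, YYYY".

From Sep 25, 2034, 75 calendar days later is Dec 9, 2034.
Because Dec 9, 2034 is a Saturday, the deadline becomes Dec 8, 2034 (Friday).
The final due date is Dec 8, 2034.

Dec 8, 2034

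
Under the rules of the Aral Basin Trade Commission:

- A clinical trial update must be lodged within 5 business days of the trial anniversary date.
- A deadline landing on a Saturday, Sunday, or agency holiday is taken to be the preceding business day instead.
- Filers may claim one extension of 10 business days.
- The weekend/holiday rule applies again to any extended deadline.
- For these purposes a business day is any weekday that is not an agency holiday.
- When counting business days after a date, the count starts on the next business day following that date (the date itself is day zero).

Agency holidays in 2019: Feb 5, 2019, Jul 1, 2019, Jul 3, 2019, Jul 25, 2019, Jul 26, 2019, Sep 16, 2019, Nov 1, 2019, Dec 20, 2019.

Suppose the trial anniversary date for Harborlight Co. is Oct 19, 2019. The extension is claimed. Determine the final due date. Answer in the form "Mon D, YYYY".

5 business days after Oct 19, 2019, excluding weekends and holidays, is Oct 25, 2019.
Oct 25, 2019 is a Friday and not a listed holiday, so it stands.
Applying the 10-business-day extension: 10 business days after Oct 25, 2019 is Nov 11, 2019.
Nov 11, 2019 falls on a Monday, which is a business day, so no adjustment is needed.
So the filing is due Nov 11, 2019.

Nov 11, 2019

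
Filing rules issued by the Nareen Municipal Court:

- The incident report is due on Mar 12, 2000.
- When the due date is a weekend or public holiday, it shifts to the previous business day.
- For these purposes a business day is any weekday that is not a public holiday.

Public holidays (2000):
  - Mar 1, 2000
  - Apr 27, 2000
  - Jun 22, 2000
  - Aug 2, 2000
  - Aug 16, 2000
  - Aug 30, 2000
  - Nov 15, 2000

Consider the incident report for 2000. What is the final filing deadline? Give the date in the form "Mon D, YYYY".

Mar 10, 2000

Start from the fixed due date, Mar 12, 2000.
Mar 12, 2000 is a Sunday; the preceding business day is Mar 10, 2000 (Friday).
So the filing is due Mar 10, 2000.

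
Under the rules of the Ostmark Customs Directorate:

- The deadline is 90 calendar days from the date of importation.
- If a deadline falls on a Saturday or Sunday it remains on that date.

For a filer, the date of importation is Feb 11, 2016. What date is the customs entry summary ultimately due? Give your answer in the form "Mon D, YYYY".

From Feb 11, 2016, 90 calendar days later is May 11, 2016.
May 11, 2016 is a Wednesday; no weekend or holiday adjustment applies.
Deadline: May 11, 2016.

May 11, 2016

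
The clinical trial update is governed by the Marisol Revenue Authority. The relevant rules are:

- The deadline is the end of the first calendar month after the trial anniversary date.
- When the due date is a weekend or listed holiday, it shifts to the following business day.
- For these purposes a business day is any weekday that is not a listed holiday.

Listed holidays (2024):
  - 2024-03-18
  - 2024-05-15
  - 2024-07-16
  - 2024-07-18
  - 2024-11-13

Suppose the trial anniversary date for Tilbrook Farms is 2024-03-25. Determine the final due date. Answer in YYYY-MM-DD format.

2024-04-30

1 month after 2024-03-25 is April 2024; that month ends on 2024-04-30.
2024-04-30 is a Tuesday and not a listed holiday, so it stands.
Final deadline: 2024-04-30.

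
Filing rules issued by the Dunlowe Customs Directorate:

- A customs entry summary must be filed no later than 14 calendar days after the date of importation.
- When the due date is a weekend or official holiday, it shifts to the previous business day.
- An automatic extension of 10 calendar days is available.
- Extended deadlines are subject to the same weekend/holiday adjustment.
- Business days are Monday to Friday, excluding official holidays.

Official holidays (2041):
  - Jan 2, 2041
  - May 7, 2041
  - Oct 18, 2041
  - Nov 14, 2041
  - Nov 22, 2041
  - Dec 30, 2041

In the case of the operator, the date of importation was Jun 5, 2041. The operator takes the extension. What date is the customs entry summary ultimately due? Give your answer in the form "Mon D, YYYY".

Adding 14 calendar days to Jun 5, 2041 gives Jun 19, 2041.
Jun 19, 2041 falls on a Wednesday, which is a business day, so no adjustment is needed.
Applying the 10-calendar-day extension: Jun 19, 2041 + 10 days = Jun 29, 2041.
Jun 29, 2041 is a Saturday, so it moves to the preceding business day, Jun 28, 2041 (Friday).
So the filing is due Jun 28, 2041.

Jun 28, 2041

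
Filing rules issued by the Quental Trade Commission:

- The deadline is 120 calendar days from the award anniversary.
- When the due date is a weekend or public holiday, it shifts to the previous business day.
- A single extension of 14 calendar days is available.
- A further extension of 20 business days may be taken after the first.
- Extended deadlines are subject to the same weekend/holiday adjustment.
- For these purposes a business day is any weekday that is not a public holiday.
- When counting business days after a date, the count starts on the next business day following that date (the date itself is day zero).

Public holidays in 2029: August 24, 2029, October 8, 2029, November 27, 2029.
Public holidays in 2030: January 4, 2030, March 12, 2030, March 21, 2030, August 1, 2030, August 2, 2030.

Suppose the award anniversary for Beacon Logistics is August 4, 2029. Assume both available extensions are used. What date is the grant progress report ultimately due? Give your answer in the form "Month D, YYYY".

Trigger date August 4, 2029 + 120 calendar days = December 2, 2029.
December 2, 2029 falls on a Sunday. Rolling to the preceding business day gives November 30, 2029, a Friday.
The 14-calendar-day extension moves the deadline from November 30, 2029 to December 14, 2029.
Since December 14, 2029 is a Friday and not a holiday, the date is unchanged.
Counting 20 further business days from December 14, 2029 reaches January 14, 2030.
January 14, 2030 is a Monday and not a listed holiday, so it stands.
Final deadline: January 14, 2030.

January 14, 2030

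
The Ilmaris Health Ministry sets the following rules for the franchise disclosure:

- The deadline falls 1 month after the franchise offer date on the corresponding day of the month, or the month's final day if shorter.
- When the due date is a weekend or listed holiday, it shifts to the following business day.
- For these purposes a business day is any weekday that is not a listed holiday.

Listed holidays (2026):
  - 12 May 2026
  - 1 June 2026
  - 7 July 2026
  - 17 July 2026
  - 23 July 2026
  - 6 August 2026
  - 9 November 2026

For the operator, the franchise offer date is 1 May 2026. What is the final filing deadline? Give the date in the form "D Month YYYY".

1 month after 1 May 2026, on the same day of the month, is 1 June 2026.
1 June 2026 is a listed holiday, so it moves to the next business day, 2 June 2026 (Tuesday).
Final deadline: 2 June 2026.

2 June 2026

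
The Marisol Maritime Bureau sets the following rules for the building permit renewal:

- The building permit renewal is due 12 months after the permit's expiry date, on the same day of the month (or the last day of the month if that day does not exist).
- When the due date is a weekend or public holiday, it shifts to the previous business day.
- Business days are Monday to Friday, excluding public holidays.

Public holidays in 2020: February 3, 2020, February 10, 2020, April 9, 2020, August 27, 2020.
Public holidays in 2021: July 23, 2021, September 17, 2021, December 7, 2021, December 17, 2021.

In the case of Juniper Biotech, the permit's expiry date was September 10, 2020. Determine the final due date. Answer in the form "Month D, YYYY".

12 months after September 10, 2020, on the same day of the month, is September 10, 2021.
September 10, 2021 is a Friday and not a listed holiday, so it stands.
The final due date is September 10, 2021.

September 10, 2021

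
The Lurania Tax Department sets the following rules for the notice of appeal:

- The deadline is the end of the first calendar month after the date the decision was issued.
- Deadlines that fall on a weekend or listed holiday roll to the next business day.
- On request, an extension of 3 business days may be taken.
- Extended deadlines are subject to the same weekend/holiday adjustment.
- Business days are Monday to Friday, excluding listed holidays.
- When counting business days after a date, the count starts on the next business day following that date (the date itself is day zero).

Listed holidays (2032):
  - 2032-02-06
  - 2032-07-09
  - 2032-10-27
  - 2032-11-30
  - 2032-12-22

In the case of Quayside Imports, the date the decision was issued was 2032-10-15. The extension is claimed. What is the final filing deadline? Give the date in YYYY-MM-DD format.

The first month after 2032-10-15 is November 2032, whose last day is 2032-11-30.
2032-11-30 falls on a listed holiday. Rolling to the next business day gives 2032-12-01, a Wednesday.
Counting 3 further business days from 2032-12-01 reaches 2032-12-06.
Since 2032-12-06 is a Monday and not a holiday, the date is unchanged.
So the filing is due 2032-12-06.

2032-12-06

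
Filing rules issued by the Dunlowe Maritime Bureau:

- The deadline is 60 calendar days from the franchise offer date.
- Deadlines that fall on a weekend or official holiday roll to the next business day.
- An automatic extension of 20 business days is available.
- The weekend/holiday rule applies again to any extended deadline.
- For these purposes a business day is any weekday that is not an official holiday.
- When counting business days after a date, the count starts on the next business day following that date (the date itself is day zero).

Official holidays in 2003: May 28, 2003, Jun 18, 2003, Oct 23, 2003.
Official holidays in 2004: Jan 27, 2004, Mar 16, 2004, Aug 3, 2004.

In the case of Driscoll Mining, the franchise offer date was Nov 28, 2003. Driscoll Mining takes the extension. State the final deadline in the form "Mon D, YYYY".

Feb 25, 2004

From Nov 28, 2003, 60 calendar days later is Jan 27, 2004.
Jan 27, 2004 falls on a listed holiday. Rolling to the next business day gives Jan 28, 2004, a Wednesday.
Applying the 20-business-day extension: 20 business days after Jan 28, 2004 is Feb 25, 2004.
Feb 25, 2004 is a Wednesday and not a listed holiday, so it stands.
The final due date is Feb 25, 2004.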